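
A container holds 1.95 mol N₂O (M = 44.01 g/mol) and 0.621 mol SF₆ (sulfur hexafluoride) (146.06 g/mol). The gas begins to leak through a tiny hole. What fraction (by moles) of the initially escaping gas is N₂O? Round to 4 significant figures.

0.8512

Effusion rate of each component ∝ n_i/√M_i (partial pressure × 1/√M).
x_N₂O(eff) = (n_N₂O/√M_N₂O) / (n_N₂O/√M_N₂O + n_SF₆/√M_SF₆)
= (1.95/√44.01) / (1.95/√44.01 + 0.621/√146.06) = 0.2939/(0.2939 + 0.05138) = 0.8512.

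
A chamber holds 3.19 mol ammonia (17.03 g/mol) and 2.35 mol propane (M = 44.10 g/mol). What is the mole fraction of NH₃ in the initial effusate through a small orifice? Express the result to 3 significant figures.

0.686

Each component's effusion rate ∝ (its partial pressure)·(1/√M) ∝ n_i/√M_i.
x_NH₃(eff) = (n_NH₃/√M_NH₃) / (n_NH₃/√M_NH₃ + n_C₃H₈/√M_C₃H₈)
= (3.19/√17.03) / (3.19/√17.03 + 2.35/√44.10) = 0.7730/(0.7730 + 0.3539) = 0.686.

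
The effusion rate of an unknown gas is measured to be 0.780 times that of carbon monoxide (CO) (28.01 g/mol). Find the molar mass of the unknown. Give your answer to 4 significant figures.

46.04 g/mol

From Graham's law, rate_X/rate_CO = √(M_CO/M_X).
0.780 = √(28.01/M_X)
M_X = 28.01 / 0.780² = 28.01 / 0.6084 = 46.04 g/mol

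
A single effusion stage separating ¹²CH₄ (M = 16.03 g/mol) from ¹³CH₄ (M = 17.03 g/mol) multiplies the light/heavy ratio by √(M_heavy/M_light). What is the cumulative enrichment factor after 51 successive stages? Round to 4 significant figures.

The single-stage factor is √(M_heavy/M_light), so 51 stages give [√(17.03/16.03)]^51 = (17.03/16.03)^(51/2).
= 1.06238^(51/2) = 4.679.

4.679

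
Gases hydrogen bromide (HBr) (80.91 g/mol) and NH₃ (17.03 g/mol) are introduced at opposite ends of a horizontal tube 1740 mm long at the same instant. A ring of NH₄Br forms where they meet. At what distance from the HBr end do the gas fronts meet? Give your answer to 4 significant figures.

The fronts meet when d_HBr + d_NH₃ = L with d_HBr/d_NH₃ = √(M_NH₃/M_HBr) (Graham's law). Here √(M_NH₃/M_HBr) = √(17.03/80.91) = 0.4588.
With d_HBr + d_NH₃ = 1740 mm, d_NH₃ = 1740/(1 + 0.4588) = 1193 mm.
d_HBr = 1740 − 1193 = 547.2 mm.

547.2 mm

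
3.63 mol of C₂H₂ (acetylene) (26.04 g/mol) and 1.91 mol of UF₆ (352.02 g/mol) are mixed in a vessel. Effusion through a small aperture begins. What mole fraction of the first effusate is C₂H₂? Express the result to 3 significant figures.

The effusion rate of species i is ∝ p_i/√M_i ∝ n_i/√M_i.
x_C₂H₂(eff) = (n_C₂H₂/√M_C₂H₂) / (n_C₂H₂/√M_C₂H₂ + n_UF₆/√M_UF₆)
= (3.63/√26.04) / (3.63/√26.04 + 1.91/√352.02) = 0.7114/(0.7114 + 0.1018) = 0.875.

0.875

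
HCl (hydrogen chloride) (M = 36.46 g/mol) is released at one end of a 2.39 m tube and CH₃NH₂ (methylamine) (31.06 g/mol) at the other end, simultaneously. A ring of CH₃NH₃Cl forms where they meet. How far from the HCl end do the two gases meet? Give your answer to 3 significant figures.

1.15 m

Graham's law gives d_HCl/d_CH₃NH₂ = rate_HCl/rate_CH₃NH₂ = √(M_CH₃NH₂/M_HCl) = √(31.06/36.46) = 0.9230.
With d_HCl + d_CH₃NH₂ = 2.39 m, d_CH₃NH₂ = 2.39/(1 + 0.9230) = 1.243 m.
d_HCl = 2.39 − 1.243 = 1.15 m.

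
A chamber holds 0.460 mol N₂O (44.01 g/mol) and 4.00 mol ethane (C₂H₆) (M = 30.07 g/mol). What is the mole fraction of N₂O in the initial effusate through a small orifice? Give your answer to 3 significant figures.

Each component's effusion rate ∝ (its partial pressure)·(1/√M) ∝ n_i/√M_i.
Mole fraction of N₂O in the effusate = (n_N₂O/√M_N₂O) / (n_N₂O/√M_N₂O + n_C₂H₆/√M_C₂H₆)
= (0.460/√44.01) / (0.460/√44.01 + 4.00/√30.07) = 0.06934/(0.06934 + 0.7294) = 0.0868.

0.0868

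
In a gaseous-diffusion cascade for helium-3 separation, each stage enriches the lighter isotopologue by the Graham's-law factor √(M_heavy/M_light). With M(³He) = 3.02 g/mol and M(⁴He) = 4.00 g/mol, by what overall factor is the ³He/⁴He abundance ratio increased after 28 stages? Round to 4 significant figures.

51.14

After 28 stages the ratio has grown by (√(4.00/3.02))^28 = (4.00/3.02)^(28/2).
= 1.32450^14 = 51.14.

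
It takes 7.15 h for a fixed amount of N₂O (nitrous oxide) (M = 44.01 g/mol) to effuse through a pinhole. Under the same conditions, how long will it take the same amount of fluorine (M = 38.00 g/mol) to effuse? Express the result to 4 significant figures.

By Graham's law, t_F₂/t_N₂O = √(M_F₂/M_N₂O) = √(38.00/44.01) = √0.8634 = 0.9292.
So the time for F₂ is 7.15 × 0.9292 = 6.644 h.

6.644 h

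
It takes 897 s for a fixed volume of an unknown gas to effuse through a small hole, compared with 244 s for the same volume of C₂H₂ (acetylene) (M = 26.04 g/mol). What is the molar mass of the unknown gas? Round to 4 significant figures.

351.9 g/mol

By Graham's law, t_X/t_C₂H₂ = √(M_X/M_C₂H₂).
897/244 = 3.676 = √(M_X/26.04)
M_X = 26.04 × 3.676² = 26.04 × 13.51 = 351.9 g/mol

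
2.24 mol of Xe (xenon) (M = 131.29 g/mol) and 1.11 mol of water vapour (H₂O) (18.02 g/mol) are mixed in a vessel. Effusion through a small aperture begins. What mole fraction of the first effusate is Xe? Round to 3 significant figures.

The effusion rate of species i is ∝ p_i/√M_i ∝ n_i/√M_i.
x_Xe(eff) = (n_Xe/√M_Xe) / (n_Xe/√M_Xe + n_H₂O/√M_H₂O)
= (2.24/√131.29) / (2.24/√131.29 + 1.11/√18.02) = 0.1955/(0.1955 + 0.2615) = 0.428.

0.428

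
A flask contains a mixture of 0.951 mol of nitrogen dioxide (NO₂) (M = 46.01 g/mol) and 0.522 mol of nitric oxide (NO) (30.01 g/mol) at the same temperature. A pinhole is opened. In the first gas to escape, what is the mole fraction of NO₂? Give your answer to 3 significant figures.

The effusion rate of species i is ∝ p_i/√M_i ∝ n_i/√M_i.
So x_NO₂ in the escaping gas = (n_NO₂/√M_NO₂) / Σ(n_i/√M_i)
= (0.951/√46.01) / (0.951/√46.01 + 0.522/√30.01) = 0.1402/(0.1402 + 0.09529) = 0.595.

0.595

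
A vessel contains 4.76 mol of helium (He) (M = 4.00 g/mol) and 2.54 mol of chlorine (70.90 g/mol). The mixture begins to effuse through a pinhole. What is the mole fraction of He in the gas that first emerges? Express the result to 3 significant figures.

Rate_i ∝ x_i/√M_i (Graham's law weighted by mole fraction), so the effusate composition follows n_i/√M_i.
So x_He in the escaping gas = (n_He/√M_He) / Σ(n_i/√M_i)
= (4.76/√4.00) / (4.76/√4.00 + 2.54/√70.90) = 2.380/(2.380 + 0.3017) = 0.888.

0.888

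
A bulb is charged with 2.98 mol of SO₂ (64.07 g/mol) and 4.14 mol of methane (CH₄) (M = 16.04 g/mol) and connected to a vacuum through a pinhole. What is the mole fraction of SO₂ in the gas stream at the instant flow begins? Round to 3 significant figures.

0.265

The effusion rate of species i is ∝ p_i/√M_i ∝ n_i/√M_i.
x_SO₂(eff) = (n_SO₂/√M_SO₂) / (n_SO₂/√M_SO₂ + n_CH₄/√M_CH₄)
= (2.98/√64.07) / (2.98/√64.07 + 4.14/√16.04) = 0.3723/(0.3723 + 1.034) = 0.265.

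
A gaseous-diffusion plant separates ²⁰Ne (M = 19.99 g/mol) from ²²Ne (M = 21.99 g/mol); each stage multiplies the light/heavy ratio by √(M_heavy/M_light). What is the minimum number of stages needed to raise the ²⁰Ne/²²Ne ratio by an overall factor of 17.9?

61

Single-stage factor α = √(21.99/19.99), so ln α = ½ ln(1.10005) = 0.04768.
Need α^N ≥ 17.9 ⇒ N ≥ ln(17.9) / ln α = 2.885 / 0.04768 = 60.51.
Minimum whole number of stages: N = 61.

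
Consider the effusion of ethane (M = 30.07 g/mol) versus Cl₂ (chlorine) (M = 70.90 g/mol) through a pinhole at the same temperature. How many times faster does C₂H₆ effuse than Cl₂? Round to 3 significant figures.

1.54

By Graham's law, rate_C₂H₆/rate_Cl₂ = √(M_Cl₂/M_C₂H₆) = √(70.90/30.07) = √2.358 = 1.54.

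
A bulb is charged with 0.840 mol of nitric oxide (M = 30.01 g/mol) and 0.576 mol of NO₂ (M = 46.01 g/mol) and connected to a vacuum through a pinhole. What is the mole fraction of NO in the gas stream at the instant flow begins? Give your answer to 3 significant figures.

Rate_i ∝ x_i/√M_i (Graham's law weighted by mole fraction), so the effusate composition follows n_i/√M_i.
Mole fraction of NO in the effusate = (n_NO/√M_NO) / (n_NO/√M_NO + n_NO₂/√M_NO₂)
= (0.840/√30.01) / (0.840/√30.01 + 0.576/√46.01) = 0.1533/(0.1533 + 0.08492) = 0.644.

0.644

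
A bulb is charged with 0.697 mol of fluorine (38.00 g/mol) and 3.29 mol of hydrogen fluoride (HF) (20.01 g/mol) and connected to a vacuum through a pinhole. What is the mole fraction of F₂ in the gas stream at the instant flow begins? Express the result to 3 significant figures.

Effusion rate of each component ∝ n_i/√M_i (partial pressure × 1/√M).
Mole fraction of F₂ in the effusate = (n_F₂/√M_F₂) / (n_F₂/√M_F₂ + n_HF/√M_HF)
= (0.697/√38.00) / (0.697/√38.00 + 3.29/√20.01) = 0.1131/(0.1131 + 0.7355) = 0.133.

0.133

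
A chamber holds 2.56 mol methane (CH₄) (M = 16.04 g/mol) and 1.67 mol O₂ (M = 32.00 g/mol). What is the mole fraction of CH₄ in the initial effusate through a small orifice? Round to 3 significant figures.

Rate_i ∝ x_i/√M_i (Graham's law weighted by mole fraction), so the effusate composition follows n_i/√M_i.
Mole fraction of CH₄ in the effusate = (n_CH₄/√M_CH₄) / (n_CH₄/√M_CH₄ + n_O₂/√M_O₂)
= (2.56/√16.04) / (2.56/√16.04 + 1.67/√32.00) = 0.6392/(0.6392 + 0.2952) = 0.684.

0.684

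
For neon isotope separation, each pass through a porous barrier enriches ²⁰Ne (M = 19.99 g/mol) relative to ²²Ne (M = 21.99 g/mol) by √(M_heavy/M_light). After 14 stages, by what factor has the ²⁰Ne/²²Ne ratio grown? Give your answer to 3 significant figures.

1.95

After 14 stages the ratio has grown by (√(21.99/19.99))^14 = (21.99/19.99)^(14/2).
= 1.10005^7 = 1.95.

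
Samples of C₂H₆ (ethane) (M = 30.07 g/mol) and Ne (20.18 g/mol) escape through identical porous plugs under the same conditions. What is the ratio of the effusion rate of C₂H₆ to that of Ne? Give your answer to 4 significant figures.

0.8192

From Graham's law, rate_C₂H₆/rate_Ne = √(M_Ne/M_C₂H₆) = √(20.18/30.07) = √0.6711 = 0.8192.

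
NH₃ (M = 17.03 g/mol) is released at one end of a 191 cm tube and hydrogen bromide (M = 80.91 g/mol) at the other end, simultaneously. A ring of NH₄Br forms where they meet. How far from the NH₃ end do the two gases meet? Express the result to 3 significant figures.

131 cm

Graham's law gives d_NH₃/d_HBr = rate_NH₃/rate_HBr = √(M_HBr/M_NH₃) = √(80.91/17.03) = 2.180.
With d_NH₃ + d_HBr = 191 cm, d_HBr = 191/(1 + 2.180) = 60.07 cm.
d_NH₃ = 191 − 60.07 = 131 cm.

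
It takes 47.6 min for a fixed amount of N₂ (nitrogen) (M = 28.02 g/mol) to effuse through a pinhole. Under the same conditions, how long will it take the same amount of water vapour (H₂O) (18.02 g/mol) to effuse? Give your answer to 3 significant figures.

Since effusion rate ∝ 1/√M, t_H₂O/t_N₂ = √(M_H₂O/M_N₂) = √(18.02/28.02) = √0.6431 = 0.8019.
So the time for H₂O is 47.6 × 0.8019 = 38.2 min.

38.2 min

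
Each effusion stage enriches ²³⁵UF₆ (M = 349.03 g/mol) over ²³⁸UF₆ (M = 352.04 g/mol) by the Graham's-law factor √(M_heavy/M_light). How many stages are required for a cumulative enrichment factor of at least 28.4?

780

With α = √(352.04/349.03) per stage, ln α = ½ ln(1.00862) = 0.004293.
Need α^N ≥ 28.4 ⇒ N ≥ ln(28.4) / ln α = 3.346 / 0.004293 = 779.41.
So at least 780 stages are needed.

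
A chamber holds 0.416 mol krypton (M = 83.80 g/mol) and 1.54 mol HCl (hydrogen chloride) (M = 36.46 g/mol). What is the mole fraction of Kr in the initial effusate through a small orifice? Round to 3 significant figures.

0.151

Each component's effusion rate ∝ (its partial pressure)·(1/√M) ∝ n_i/√M_i.
x_Kr(eff) = (n_Kr/√M_Kr) / (n_Kr/√M_Kr + n_HCl/√M_HCl)
= (0.416/√83.80) / (0.416/√83.80 + 1.54/√36.46) = 0.04544/(0.04544 + 0.2550) = 0.151.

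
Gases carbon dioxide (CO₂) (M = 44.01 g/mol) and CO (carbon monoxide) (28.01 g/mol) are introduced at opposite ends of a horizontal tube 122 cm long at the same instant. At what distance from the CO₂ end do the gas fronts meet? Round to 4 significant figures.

In equal time, each gas travels a distance ∝ its rate ∝ 1/√M, so d_CO₂/d_CO = √(M_CO/M_CO₂) = √(28.01/44.01) = 0.7978.
With d_CO₂ + d_CO = 122 cm, d_CO = 122/(1 + 0.7978) = 67.86 cm.
d_CO₂ = 122 − 67.86 = 54.14 cm.

54.14 cm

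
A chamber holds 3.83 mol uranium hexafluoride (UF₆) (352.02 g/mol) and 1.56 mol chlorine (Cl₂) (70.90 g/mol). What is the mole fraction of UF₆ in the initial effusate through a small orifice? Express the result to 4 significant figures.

Each component's effusion rate ∝ (its partial pressure)·(1/√M) ∝ n_i/√M_i.
Mole fraction of UF₆ in the effusate = (n_UF₆/√M_UF₆) / (n_UF₆/√M_UF₆ + n_Cl₂/√M_Cl₂)
= (3.83/√352.02) / (3.83/√352.02 + 1.56/√70.90) = 0.2041/(0.2041 + 0.1853) = 0.5242.

0.5242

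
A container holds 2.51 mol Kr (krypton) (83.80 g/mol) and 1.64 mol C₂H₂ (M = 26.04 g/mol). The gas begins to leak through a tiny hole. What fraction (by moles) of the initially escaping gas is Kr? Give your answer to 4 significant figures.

The effusion rate of species i is ∝ p_i/√M_i ∝ n_i/√M_i.
x_Kr(eff) = (n_Kr/√M_Kr) / (n_Kr/√M_Kr + n_C₂H₂/√M_C₂H₂)
= (2.51/√83.80) / (2.51/√83.80 + 1.64/√26.04) = 0.2742/(0.2742 + 0.3214) = 0.4604.

0.4604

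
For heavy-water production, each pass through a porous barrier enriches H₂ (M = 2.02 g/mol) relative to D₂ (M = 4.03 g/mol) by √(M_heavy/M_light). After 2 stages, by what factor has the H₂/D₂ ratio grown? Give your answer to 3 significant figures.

2.00

Each stage multiplies the ratio by α = √(4.03/2.02), so after 2 stages the overall factor is α^2 = (4.03/2.02)^(2/2).
= 1.99505^1 = 2.00.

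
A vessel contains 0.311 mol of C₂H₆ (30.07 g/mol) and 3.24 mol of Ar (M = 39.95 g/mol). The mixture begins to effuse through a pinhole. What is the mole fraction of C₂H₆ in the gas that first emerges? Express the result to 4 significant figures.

The effusion rate of species i is ∝ p_i/√M_i ∝ n_i/√M_i.
x_C₂H₆(eff) = (n_C₂H₆/√M_C₂H₆) / (n_C₂H₆/√M_C₂H₆ + n_Ar/√M_Ar)
= (0.311/√30.07) / (0.311/√30.07 + 3.24/√39.95) = 0.05671/(0.05671 + 0.5126) = 0.09962.

0.09962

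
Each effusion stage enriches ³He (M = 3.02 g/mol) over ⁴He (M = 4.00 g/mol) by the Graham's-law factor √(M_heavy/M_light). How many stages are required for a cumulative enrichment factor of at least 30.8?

25

Single-stage factor α = √(4.00/3.02), so ln α = ½ ln(1.32450) = 0.1405.
Need α^N ≥ 30.8 ⇒ N ≥ ln(30.8) / ln α = 3.428 / 0.1405 = 24.39.
Rounding up, N = 25 stages.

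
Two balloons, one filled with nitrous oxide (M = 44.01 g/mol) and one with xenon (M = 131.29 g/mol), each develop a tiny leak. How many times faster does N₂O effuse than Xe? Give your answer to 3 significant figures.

1.73

By Graham's law, rate_N₂O/rate_Xe = √(M_Xe/M_N₂O) = √(131.29/44.01) = √2.983 = 1.73.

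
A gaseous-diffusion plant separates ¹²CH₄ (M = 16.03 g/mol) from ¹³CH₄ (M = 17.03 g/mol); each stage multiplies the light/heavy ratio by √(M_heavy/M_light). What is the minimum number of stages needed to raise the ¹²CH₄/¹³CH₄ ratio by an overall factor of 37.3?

With α = √(17.03/16.03) per stage, ln α = ½ ln(1.06238) = 0.03026.
Need α^N ≥ 37.3 ⇒ N ≥ ln(37.3) / ln α = 3.619 / 0.03026 = 119.61.
So at least 120 stages are needed.

120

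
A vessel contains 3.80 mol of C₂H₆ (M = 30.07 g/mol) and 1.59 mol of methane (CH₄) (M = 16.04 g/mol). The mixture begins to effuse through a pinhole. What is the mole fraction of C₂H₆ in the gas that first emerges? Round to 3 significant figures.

0.636

Effusion rate of each component ∝ n_i/√M_i (partial pressure × 1/√M).
Mole fraction of C₂H₆ in the effusate = (n_C₂H₆/√M_C₂H₆) / (n_C₂H₆/√M_C₂H₆ + n_CH₄/√M_CH₄)
= (3.80/√30.07) / (3.80/√30.07 + 1.59/√16.04) = 0.6930/(0.6930 + 0.3970) = 0.636.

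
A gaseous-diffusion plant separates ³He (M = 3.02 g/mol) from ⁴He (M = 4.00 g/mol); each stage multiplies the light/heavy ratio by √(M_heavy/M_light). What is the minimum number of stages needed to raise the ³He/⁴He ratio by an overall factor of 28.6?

Single-stage factor α = √(4.00/3.02), so ln α = ½ ln(1.32450) = 0.1405.
Need α^N ≥ 28.6 ⇒ N ≥ ln(28.6) / ln α = 3.353 / 0.1405 = 23.86.
Minimum whole number of stages: N = 24.

24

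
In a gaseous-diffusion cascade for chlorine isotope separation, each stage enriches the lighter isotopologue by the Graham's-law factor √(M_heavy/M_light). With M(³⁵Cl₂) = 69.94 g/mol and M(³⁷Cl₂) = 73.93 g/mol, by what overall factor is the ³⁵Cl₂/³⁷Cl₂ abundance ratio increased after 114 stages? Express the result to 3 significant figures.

After 114 stages the ratio has grown by (√(73.93/69.94))^114 = (73.93/69.94)^(114/2).
= 1.05705^57 = 23.6.

23.6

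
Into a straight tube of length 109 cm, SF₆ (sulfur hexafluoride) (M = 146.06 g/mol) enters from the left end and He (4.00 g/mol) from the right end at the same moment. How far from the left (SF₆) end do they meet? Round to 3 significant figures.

The fronts meet when d_SF₆ + d_He = L with d_SF₆/d_He = √(M_He/M_SF₆) (Graham's law). Here √(M_He/M_SF₆) = √(4.00/146.06) = 0.1655.
With d_SF₆ + d_He = 109 cm, d_He = 109/(1 + 0.1655) = 93.52 cm.
d_SF₆ = 109 − 93.52 = 15.5 cm.

15.5 cm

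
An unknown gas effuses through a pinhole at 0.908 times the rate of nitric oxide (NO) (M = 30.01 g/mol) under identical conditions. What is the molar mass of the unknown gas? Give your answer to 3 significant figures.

Since effusion rate ∝ 1/√M, rate_X/rate_NO = √(M_NO/M_X).
0.908 = √(30.01/M_X)
M_X = 30.01 / 0.908² = 30.01 / 0.8245 = 36.4 g/mol

36.4 g/mol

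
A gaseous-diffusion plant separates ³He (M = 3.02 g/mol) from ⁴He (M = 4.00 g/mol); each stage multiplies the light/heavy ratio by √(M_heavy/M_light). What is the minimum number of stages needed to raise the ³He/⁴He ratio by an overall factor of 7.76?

15

Single-stage factor α = √(4.00/3.02), so ln α = ½ ln(1.32450) = 0.1405.
Need α^N ≥ 7.76 ⇒ N ≥ ln(7.76) / ln α = 2.049 / 0.1405 = 14.58.
Rounding up, N = 15 stages.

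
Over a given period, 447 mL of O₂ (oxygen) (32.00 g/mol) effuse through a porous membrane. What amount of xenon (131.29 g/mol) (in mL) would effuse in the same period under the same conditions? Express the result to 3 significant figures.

221 mL

From Graham's law, rate_Xe/rate_O₂ = √(M_O₂/M_Xe) = √(32.00/131.29) = √0.2437 = 0.4937.
So the volume for Xe is 447 × 0.4937 = 221 mL.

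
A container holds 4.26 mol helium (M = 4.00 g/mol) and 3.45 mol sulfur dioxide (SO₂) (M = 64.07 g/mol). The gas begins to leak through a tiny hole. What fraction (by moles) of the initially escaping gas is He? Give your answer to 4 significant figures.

0.8317

Each component's effusion rate ∝ (its partial pressure)·(1/√M) ∝ n_i/√M_i.
x_He(eff) = (n_He/√M_He) / (n_He/√M_He + n_SO₂/√M_SO₂)
= (4.26/√4.00) / (4.26/√4.00 + 3.45/√64.07) = 2.130/(2.130 + 0.4310) = 0.8317.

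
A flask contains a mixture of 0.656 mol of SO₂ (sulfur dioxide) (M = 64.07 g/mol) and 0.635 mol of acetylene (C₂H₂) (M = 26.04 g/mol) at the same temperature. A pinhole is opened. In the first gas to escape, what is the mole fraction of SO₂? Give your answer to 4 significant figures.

Each component's effusion rate ∝ (its partial pressure)·(1/√M) ∝ n_i/√M_i.
So x_SO₂ in the escaping gas = (n_SO₂/√M_SO₂) / Σ(n_i/√M_i)
= (0.656/√64.07) / (0.656/√64.07 + 0.635/√26.04) = 0.08196/(0.08196 + 0.1244) = 0.3971.

0.3971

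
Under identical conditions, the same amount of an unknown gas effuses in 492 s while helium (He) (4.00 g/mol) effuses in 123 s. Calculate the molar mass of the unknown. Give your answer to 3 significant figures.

64.0 g/mol

Using Graham's law: t_X/t_He = √(M_X/M_He).
492/123 = 4.000 = √(M_X/4.00)
M_X = 4.00 × 4.000² = 4.00 × 16.00 = 64.0 g/mol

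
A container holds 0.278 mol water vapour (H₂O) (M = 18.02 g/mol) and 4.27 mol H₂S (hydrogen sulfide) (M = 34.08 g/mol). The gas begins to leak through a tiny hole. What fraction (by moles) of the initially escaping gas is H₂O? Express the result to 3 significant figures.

Rate_i ∝ x_i/√M_i (Graham's law weighted by mole fraction), so the effusate composition follows n_i/√M_i.
x_H₂O(eff) = (n_H₂O/√M_H₂O) / (n_H₂O/√M_H₂O + n_H₂S/√M_H₂S)
= (0.278/√18.02) / (0.278/√18.02 + 4.27/√34.08) = 0.06549/(0.06549 + 0.7314) = 0.0822.

0.0822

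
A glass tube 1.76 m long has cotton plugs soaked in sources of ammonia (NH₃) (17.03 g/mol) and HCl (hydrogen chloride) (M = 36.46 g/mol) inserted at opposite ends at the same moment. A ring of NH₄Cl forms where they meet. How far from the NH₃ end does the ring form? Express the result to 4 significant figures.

The fronts meet when d_NH₃ + d_HCl = L with d_NH₃/d_HCl = √(M_HCl/M_NH₃) (Graham's law). Here √(M_HCl/M_NH₃) = √(36.46/17.03) = 1.463.
With d_NH₃ + d_HCl = 1.76 m, d_HCl = 1.76/(1 + 1.463) = 0.7145 m.
d_NH₃ = 1.76 − 0.7145 = 1.045 m.

1.045 m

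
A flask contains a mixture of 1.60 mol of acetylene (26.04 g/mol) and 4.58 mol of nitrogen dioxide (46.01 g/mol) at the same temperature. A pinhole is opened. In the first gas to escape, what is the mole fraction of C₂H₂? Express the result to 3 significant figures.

0.317

Each component's effusion rate ∝ (its partial pressure)·(1/√M) ∝ n_i/√M_i.
Mole fraction of C₂H₂ in the effusate = (n_C₂H₂/√M_C₂H₂) / (n_C₂H₂/√M_C₂H₂ + n_NO₂/√M_NO₂)
= (1.60/√26.04) / (1.60/√26.04 + 4.58/√46.01) = 0.3135/(0.3135 + 0.6752) = 0.317.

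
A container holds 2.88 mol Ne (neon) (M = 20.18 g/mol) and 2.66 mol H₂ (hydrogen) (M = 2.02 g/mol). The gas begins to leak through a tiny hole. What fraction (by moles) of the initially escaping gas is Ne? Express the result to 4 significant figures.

Each component's effusion rate ∝ (its partial pressure)·(1/√M) ∝ n_i/√M_i.
Mole fraction of Ne in the effusate = (n_Ne/√M_Ne) / (n_Ne/√M_Ne + n_H₂/√M_H₂)
= (2.88/√20.18) / (2.88/√20.18 + 2.66/√2.02) = 0.6411/(0.6411 + 1.872) = 0.2551.

0.2551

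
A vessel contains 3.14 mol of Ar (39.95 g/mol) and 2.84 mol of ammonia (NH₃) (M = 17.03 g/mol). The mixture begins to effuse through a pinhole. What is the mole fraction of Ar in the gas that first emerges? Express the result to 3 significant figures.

Rate_i ∝ x_i/√M_i (Graham's law weighted by mole fraction), so the effusate composition follows n_i/√M_i.
Mole fraction of Ar in the effusate = (n_Ar/√M_Ar) / (n_Ar/√M_Ar + n_NH₃/√M_NH₃)
= (3.14/√39.95) / (3.14/√39.95 + 2.84/√17.03) = 0.4968/(0.4968 + 0.6882) = 0.419.

0.419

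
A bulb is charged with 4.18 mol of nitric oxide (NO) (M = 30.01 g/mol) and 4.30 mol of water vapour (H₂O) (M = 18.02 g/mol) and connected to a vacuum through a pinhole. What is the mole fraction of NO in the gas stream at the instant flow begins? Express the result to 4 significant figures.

Each component's effusion rate ∝ (its partial pressure)·(1/√M) ∝ n_i/√M_i.
So x_NO in the escaping gas = (n_NO/√M_NO) / Σ(n_i/√M_i)
= (4.18/√30.01) / (4.18/√30.01 + 4.30/√18.02) = 0.7630/(0.7630 + 1.013) = 0.4296.

0.4296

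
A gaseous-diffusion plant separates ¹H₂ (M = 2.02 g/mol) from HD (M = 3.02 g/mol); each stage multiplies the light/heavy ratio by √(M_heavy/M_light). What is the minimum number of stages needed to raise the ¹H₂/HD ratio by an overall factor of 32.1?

Per stage α = (3.02/2.02)^(1/2) = 1.49505^0.5, giving ln α = 0.2011.
Need α^N ≥ 32.1 ⇒ N ≥ ln(32.1) / ln α = 3.469 / 0.2011 = 17.25.
So at least 18 stages are needed.

18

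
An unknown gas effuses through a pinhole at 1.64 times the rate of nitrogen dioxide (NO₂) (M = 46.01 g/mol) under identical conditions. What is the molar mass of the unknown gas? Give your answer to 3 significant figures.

17.1 g/mol

Using Graham's law: rate_X/rate_NO₂ = √(M_NO₂/M_X).
1.64 = √(46.01/M_X)
M_X = 46.01 / 1.64² = 46.01 / 2.690 = 17.1 g/mol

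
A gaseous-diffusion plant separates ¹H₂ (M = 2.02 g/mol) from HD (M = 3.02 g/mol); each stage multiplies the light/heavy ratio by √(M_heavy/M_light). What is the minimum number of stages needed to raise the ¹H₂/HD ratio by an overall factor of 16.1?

With α = √(3.02/2.02) per stage, ln α = ½ ln(1.49505) = 0.2011.
Need α^N ≥ 16.1 ⇒ N ≥ ln(16.1) / ln α = 2.779 / 0.2011 = 13.82.
Rounding up, N = 14 stages.

14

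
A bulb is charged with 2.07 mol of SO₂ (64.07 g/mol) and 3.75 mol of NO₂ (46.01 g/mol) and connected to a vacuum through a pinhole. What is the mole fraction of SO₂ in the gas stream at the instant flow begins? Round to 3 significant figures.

Rate_i ∝ x_i/√M_i (Graham's law weighted by mole fraction), so the effusate composition follows n_i/√M_i.
x_SO₂(eff) = (n_SO₂/√M_SO₂) / (n_SO₂/√M_SO₂ + n_NO₂/√M_NO₂)
= (2.07/√64.07) / (2.07/√64.07 + 3.75/√46.01) = 0.2586/(0.2586 + 0.5528) = 0.319.

0.319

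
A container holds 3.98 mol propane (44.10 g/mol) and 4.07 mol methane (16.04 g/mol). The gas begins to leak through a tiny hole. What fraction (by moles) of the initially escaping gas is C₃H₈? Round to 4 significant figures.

The effusion rate of species i is ∝ p_i/√M_i ∝ n_i/√M_i.
Mole fraction of C₃H₈ in the effusate = (n_C₃H₈/√M_C₃H₈) / (n_C₃H₈/√M_C₃H₈ + n_CH₄/√M_CH₄)
= (3.98/√44.10) / (3.98/√44.10 + 4.07/√16.04) = 0.5993/(0.5993 + 1.016) = 0.3710.

0.3710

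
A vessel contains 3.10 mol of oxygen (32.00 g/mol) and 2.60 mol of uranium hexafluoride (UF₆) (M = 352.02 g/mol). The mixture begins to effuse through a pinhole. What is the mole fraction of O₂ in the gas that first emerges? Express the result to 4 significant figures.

0.7982

Effusion rate of each component ∝ n_i/√M_i (partial pressure × 1/√M).
Mole fraction of O₂ in the effusate = (n_O₂/√M_O₂) / (n_O₂/√M_O₂ + n_UF₆/√M_UF₆)
= (3.10/√32.00) / (3.10/√32.00 + 2.60/√352.02) = 0.5480/(0.5480 + 0.1386) = 0.7982.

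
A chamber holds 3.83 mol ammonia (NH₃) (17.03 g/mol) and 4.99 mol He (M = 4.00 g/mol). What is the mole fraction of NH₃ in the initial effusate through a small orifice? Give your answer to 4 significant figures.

0.2711

The effusion rate of species i is ∝ p_i/√M_i ∝ n_i/√M_i.
x_NH₃(eff) = (n_NH₃/√M_NH₃) / (n_NH₃/√M_NH₃ + n_He/√M_He)
= (3.83/√17.03) / (3.83/√17.03 + 4.99/√4.00) = 0.9281/(0.9281 + 2.495) = 0.2711.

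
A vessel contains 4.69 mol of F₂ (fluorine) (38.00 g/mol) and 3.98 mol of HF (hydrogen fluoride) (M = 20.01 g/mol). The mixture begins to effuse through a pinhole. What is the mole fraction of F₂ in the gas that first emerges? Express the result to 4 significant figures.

Effusion rate of each component ∝ n_i/√M_i (partial pressure × 1/√M).
Mole fraction of F₂ in the effusate = (n_F₂/√M_F₂) / (n_F₂/√M_F₂ + n_HF/√M_HF)
= (4.69/√38.00) / (4.69/√38.00 + 3.98/√20.01) = 0.7608/(0.7608 + 0.8897) = 0.4609.

0.4609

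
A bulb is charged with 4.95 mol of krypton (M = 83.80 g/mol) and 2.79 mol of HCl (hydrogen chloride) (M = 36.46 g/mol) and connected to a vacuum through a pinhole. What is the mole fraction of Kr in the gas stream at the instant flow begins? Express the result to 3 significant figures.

Rate_i ∝ x_i/√M_i (Graham's law weighted by mole fraction), so the effusate composition follows n_i/√M_i.
Mole fraction of Kr in the effusate = (n_Kr/√M_Kr) / (n_Kr/√M_Kr + n_HCl/√M_HCl)
= (4.95/√83.80) / (4.95/√83.80 + 2.79/√36.46) = 0.5407/(0.5407 + 0.4621) = 0.539.

0.539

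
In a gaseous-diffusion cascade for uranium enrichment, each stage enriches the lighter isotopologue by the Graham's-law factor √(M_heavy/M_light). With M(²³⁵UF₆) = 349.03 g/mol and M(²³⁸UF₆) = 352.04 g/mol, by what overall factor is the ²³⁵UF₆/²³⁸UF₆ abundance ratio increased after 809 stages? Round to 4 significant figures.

32.25

Overall factor = α^809 with α = √(352.04/349.03), i.e. (352.04/349.03)^(809/2).
= 1.00862^(809/2) = 32.25.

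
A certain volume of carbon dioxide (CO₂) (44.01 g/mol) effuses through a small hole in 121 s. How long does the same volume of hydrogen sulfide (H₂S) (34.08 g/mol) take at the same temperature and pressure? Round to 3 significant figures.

106 s

Graham's law gives t_H₂S/t_CO₂ = √(M_H₂S/M_CO₂) = √(34.08/44.01) = √0.7744 = 0.8800.
So the time for H₂S is 121 × 0.8800 = 106 s.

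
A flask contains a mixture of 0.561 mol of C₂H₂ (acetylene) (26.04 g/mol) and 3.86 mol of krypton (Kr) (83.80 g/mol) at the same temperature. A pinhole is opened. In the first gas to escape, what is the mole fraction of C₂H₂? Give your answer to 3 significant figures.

0.207

Effusion rate of each component ∝ n_i/√M_i (partial pressure × 1/√M).
x_C₂H₂(eff) = (n_C₂H₂/√M_C₂H₂) / (n_C₂H₂/√M_C₂H₂ + n_Kr/√M_Kr)
= (0.561/√26.04) / (0.561/√26.04 + 3.86/√83.80) = 0.1099/(0.1099 + 0.4217) = 0.207.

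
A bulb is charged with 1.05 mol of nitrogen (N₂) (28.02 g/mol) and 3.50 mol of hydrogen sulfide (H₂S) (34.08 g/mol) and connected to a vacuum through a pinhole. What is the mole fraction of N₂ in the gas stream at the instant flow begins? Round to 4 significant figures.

0.2486

Effusion rate of each component ∝ n_i/√M_i (partial pressure × 1/√M).
Mole fraction of N₂ in the effusate = (n_N₂/√M_N₂) / (n_N₂/√M_N₂ + n_H₂S/√M_H₂S)
= (1.05/√28.02) / (1.05/√28.02 + 3.50/√34.08) = 0.1984/(0.1984 + 0.5995) = 0.2486.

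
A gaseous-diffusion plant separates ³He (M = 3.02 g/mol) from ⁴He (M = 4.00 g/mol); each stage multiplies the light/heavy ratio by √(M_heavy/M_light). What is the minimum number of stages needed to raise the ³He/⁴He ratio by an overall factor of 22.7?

23

Single-stage factor α = √(4.00/3.02), so ln α = ½ ln(1.32450) = 0.1405.
Need α^N ≥ 22.7 ⇒ N ≥ ln(22.7) / ln α = 3.122 / 0.1405 = 22.22.
Minimum whole number of stages: N = 23.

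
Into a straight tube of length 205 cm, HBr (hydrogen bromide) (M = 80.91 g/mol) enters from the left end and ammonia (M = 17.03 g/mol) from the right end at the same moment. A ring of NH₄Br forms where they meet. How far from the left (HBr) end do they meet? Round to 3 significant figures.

The fronts meet when d_HBr + d_NH₃ = L with d_HBr/d_NH₃ = √(M_NH₃/M_HBr) (Graham's law). Here √(M_NH₃/M_HBr) = √(17.03/80.91) = 0.4588.
With d_HBr + d_NH₃ = 205 cm, d_NH₃ = 205/(1 + 0.4588) = 140.5 cm.
d_HBr = 205 − 140.5 = 64.5 cm.

64.5 cm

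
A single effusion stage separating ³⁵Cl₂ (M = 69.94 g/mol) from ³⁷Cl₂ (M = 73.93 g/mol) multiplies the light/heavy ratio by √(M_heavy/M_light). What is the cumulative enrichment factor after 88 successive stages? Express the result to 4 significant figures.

The single-stage factor is √(M_heavy/M_light), so 88 stages give [√(73.93/69.94)]^88 = (73.93/69.94)^(88/2).
= 1.05705^44 = 11.49.

11.49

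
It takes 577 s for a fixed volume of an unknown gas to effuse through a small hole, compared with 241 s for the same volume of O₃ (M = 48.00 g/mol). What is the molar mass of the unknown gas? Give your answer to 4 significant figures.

By Graham's law, t_X/t_O₃ = √(M_X/M_O₃).
577/241 = 2.394 = √(M_X/48.00)
M_X = 48.00 × 2.394² = 48.00 × 5.732 = 275.1 g/mol

275.1 g/mol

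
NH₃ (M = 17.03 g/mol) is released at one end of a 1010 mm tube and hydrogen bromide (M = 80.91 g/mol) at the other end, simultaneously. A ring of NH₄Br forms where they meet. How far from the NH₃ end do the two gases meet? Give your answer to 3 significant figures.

692 mm

In equal time, each gas travels a distance ∝ its rate ∝ 1/√M, so d_NH₃/d_HBr = √(M_HBr/M_NH₃) = √(80.91/17.03) = 2.180.
With d_NH₃ + d_HBr = 1010 mm, d_HBr = 1010/(1 + 2.180) = 317.6 mm.
d_NH₃ = 1010 − 317.6 = 692 mm.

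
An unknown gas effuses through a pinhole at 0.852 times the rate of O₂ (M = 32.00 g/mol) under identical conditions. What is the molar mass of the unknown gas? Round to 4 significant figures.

44.08 g/mol

From Graham's law, rate_X/rate_O₂ = √(M_O₂/M_X).
0.852 = √(32.00/M_X)
M_X = 32.00 / 0.852² = 32.00 / 0.7259 = 44.08 g/mol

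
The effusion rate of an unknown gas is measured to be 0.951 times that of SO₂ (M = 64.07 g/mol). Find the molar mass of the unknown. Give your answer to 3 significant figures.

70.8 g/mol

Since effusion rate ∝ 1/√M, rate_X/rate_SO₂ = √(M_SO₂/M_X).
0.951 = √(64.07/M_X)
M_X = 64.07 / 0.951² = 64.07 / 0.9044 = 70.8 g/mol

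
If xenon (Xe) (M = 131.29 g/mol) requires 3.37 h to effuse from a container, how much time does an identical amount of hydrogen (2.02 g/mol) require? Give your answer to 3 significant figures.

Since effusion rate ∝ 1/√M, t_H₂/t_Xe = √(M_H₂/M_Xe) = √(2.02/131.29) = √0.01539 = 0.1240.
So the time for H₂ is 3.37 × 0.1240 = 0.418 h.

0.418 h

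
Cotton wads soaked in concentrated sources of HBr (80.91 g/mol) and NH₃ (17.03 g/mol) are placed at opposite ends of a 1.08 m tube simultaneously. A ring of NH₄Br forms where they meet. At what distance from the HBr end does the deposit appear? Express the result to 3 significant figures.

0.340 m

Graham's law gives d_HBr/d_NH₃ = rate_HBr/rate_NH₃ = √(M_NH₃/M_HBr) = √(17.03/80.91) = 0.4588.
With d_HBr + d_NH₃ = 1.08 m, d_NH₃ = 1.08/(1 + 0.4588) = 0.7403 m.
d_HBr = 1.08 − 0.7403 = 0.340 m.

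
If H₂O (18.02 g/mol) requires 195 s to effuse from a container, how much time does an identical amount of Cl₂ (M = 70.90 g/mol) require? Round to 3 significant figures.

387 s

From Graham's law, t_Cl₂/t_H₂O = √(M_Cl₂/M_H₂O) = √(70.90/18.02) = √3.935 = 1.984.
So the time for Cl₂ is 195 × 1.984 = 387 s.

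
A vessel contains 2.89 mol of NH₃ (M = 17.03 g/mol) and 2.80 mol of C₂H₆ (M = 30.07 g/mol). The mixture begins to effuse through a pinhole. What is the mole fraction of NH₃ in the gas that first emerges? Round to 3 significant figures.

0.578

Rate_i ∝ x_i/√M_i (Graham's law weighted by mole fraction), so the effusate composition follows n_i/√M_i.
x_NH₃(eff) = (n_NH₃/√M_NH₃) / (n_NH₃/√M_NH₃ + n_C₂H₆/√M_C₂H₆)
= (2.89/√17.03) / (2.89/√17.03 + 2.80/√30.07) = 0.7003/(0.7003 + 0.5106) = 0.578.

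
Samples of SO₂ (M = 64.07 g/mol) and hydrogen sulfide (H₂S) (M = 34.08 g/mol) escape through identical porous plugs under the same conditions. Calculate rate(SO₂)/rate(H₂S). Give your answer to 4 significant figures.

From Graham's law, rate_SO₂/rate_H₂S = √(M_H₂S/M_SO₂) = √(34.08/64.07) = √0.5319 = 0.7293.

0.7293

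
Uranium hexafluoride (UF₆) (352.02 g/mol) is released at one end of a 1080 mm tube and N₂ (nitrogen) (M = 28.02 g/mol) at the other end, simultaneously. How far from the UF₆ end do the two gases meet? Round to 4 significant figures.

237.7 mm

Graham's law gives d_UF₆/d_N₂ = rate_UF₆/rate_N₂ = √(M_N₂/M_UF₆) = √(28.02/352.02) = 0.2821.
With d_UF₆ + d_N₂ = 1080 mm, d_N₂ = 1080/(1 + 0.2821) = 842.3 mm.
d_UF₆ = 1080 − 842.3 = 237.7 mm.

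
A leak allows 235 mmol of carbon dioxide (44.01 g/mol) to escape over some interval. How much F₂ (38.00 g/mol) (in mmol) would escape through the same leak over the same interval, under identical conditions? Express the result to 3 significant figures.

253 mmol

By Graham's law, rate_F₂/rate_CO₂ = √(M_CO₂/M_F₂) = √(44.01/38.00) = √1.158 = 1.076.
So the amount for F₂ is 235 × 1.076 = 253 mmol.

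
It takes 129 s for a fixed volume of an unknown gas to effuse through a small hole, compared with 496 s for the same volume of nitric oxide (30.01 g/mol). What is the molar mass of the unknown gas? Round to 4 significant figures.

2.030 g/mol

Graham's law gives t_X/t_NO = √(M_X/M_NO).
129/496 = 0.2601 = √(M_X/30.01)
M_X = 30.01 × 0.2601² = 30.01 × 0.06764 = 2.030 g/mol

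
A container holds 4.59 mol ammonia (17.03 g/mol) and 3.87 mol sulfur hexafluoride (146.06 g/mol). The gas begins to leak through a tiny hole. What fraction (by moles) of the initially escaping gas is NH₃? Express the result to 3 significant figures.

0.776

The effusion rate of species i is ∝ p_i/√M_i ∝ n_i/√M_i.
Mole fraction of NH₃ in the effusate = (n_NH₃/√M_NH₃) / (n_NH₃/√M_NH₃ + n_SF₆/√M_SF₆)
= (4.59/√17.03) / (4.59/√17.03 + 3.87/√146.06) = 1.112/(1.112 + 0.3202) = 0.776.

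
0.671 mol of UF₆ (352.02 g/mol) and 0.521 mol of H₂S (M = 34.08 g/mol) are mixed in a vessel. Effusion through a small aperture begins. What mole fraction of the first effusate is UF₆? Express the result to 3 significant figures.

0.286

The effusion rate of species i is ∝ p_i/√M_i ∝ n_i/√M_i.
x_UF₆(eff) = (n_UF₆/√M_UF₆) / (n_UF₆/√M_UF₆ + n_H₂S/√M_H₂S)
= (0.671/√352.02) / (0.671/√352.02 + 0.521/√34.08) = 0.03576/(0.03576 + 0.08925) = 0.286.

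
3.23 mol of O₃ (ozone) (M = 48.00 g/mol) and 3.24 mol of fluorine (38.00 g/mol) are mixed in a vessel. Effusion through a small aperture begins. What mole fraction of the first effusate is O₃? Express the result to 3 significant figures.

The effusion rate of species i is ∝ p_i/√M_i ∝ n_i/√M_i.
So x_O₃ in the escaping gas = (n_O₃/√M_O₃) / Σ(n_i/√M_i)
= (3.23/√48.00) / (3.23/√48.00 + 3.24/√38.00) = 0.4662/(0.4662 + 0.5256) = 0.470.

0.470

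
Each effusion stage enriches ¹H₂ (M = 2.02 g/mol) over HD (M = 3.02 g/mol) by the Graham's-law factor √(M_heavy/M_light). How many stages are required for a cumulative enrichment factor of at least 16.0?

With α = √(3.02/2.02) per stage, ln α = ½ ln(1.49505) = 0.2011.
Need α^N ≥ 16.0 ⇒ N ≥ ln(16.0) / ln α = 2.773 / 0.2011 = 13.79.
So at least 14 stages are needed.

14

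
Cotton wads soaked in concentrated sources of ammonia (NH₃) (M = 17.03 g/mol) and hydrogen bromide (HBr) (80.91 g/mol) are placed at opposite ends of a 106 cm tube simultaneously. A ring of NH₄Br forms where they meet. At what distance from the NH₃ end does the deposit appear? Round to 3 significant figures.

In equal time, each gas travels a distance ∝ its rate ∝ 1/√M, so d_NH₃/d_HBr = √(M_HBr/M_NH₃) = √(80.91/17.03) = 2.180.
With d_NH₃ + d_HBr = 106 cm, d_HBr = 106/(1 + 2.180) = 33.34 cm.
d_NH₃ = 106 − 33.34 = 72.7 cm.

72.7 cm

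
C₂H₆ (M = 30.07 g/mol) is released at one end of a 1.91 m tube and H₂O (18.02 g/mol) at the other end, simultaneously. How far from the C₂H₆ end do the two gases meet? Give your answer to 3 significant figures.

0.833 m

The fronts meet when d_C₂H₆ + d_H₂O = L with d_C₂H₆/d_H₂O = √(M_H₂O/M_C₂H₆) (Graham's law). Here √(M_H₂O/M_C₂H₆) = √(18.02/30.07) = 0.7741.
With d_C₂H₆ + d_H₂O = 1.91 m, d_H₂O = 1.91/(1 + 0.7741) = 1.077 m.
d_C₂H₆ = 1.91 − 1.077 = 0.833 m.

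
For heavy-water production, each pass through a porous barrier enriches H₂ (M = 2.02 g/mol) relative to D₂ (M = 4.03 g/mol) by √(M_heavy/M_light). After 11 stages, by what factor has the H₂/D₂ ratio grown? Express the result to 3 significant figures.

Each stage multiplies the ratio by α = √(4.03/2.02), so after 11 stages the overall factor is α^11 = (4.03/2.02)^(11/2).
= 1.99505^(11/2) = 44.6.

44.6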